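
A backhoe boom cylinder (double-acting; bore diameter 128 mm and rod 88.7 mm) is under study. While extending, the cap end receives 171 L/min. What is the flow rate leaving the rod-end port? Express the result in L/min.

Cap-side area A_cap = π/4 × (128 mm)² = 12870 mm^2
Rod-side annular area A_ann = π/4 × (128² − 88.7²) = 6689 mm^2
Piston speed v = Q_in/A_cap; rod-end outflow Q_out = v × A_ann = Q_in × A_ann/A_cap.

Q_out ≈ 88.9 L/min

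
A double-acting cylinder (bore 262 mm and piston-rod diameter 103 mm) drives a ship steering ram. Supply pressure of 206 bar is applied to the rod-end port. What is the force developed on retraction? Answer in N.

Rod-side annular area A_ann = π/4 × (262² − 103²) = 45580 mm^2
On retraction the pressure acts on the annular area (bore minus rod).
F = P × A_ann

F ≈ 9.39e5 N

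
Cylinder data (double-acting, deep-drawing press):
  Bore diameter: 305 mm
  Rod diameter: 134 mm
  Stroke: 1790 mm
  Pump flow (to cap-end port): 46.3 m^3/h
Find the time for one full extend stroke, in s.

t ≈ 10.2 s

Cap-side area A_cap = π/4 × (305 mm)² = 73060 mm^2
Swept volume V = A × L; t = V / Q = A·L / Q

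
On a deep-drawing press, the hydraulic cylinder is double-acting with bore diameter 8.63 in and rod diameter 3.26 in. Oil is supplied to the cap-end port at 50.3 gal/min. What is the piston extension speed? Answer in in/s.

v ≈ 3.31 in/s

Cap-side area A_cap = π/4 × (8.63 in)² = 58.49 in^2
v = Q / A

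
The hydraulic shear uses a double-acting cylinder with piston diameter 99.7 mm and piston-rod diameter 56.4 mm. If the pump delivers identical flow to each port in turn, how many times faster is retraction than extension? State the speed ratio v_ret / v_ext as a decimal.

v_ret/v_ext ≈ 1.47

Cap-side area A_cap = π/4 × (99.7 mm)² = 7807 mm^2
Rod-side annular area A_ann = π/4 × (99.7² − 56.4²) = 5309 mm^2
For equal Q, v ∝ 1/A, so v_ret/v_ext = A_cap/A_ann.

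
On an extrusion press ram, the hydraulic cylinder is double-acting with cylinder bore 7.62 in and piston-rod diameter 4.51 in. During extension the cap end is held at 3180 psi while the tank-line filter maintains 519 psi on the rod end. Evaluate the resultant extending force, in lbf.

F ≈ 1.30e5 lbf

Cap-side area A_cap = π/4 × (7.62 in)² = 45.60 in^2
Rod-side annular area A_ann = π/4 × (7.62² − 4.51²) = 29.63 in^2
Net thrust = P_cap·A_cap − P_rod·A_ann = 1.450e5 lbf − 15380 lbf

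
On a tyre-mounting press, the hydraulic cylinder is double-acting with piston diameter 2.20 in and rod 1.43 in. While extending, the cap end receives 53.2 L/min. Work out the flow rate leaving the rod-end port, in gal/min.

Cap-side area A_cap = π/4 × (2.20 in)² = 3.801 in^2
Rod-side annular area A_ann = π/4 × (2.20² − 1.43²) = 2.195 in^2
Piston speed v = Q_in/A_cap; rod-end outflow Q_out = v × A_ann = Q_in × A_ann/A_cap.

Q_out ≈ 8.12 gal/min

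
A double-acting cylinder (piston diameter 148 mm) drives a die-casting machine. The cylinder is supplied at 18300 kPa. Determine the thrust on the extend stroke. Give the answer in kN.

Cap-side area A_cap = π/4 × (148 mm)² = 17200 mm^2
F = P × A_cap = 18300 kPa × A_cap

F ≈ 315 kN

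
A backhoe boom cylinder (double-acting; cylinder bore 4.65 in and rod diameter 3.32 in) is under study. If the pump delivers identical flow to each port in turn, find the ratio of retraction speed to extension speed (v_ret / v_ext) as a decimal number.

v_ret/v_ext ≈ 2.04

Cap-side area A_cap = π/4 × (4.65 in)² = 16.98 in^2
Rod-side annular area A_ann = π/4 × (4.65² − 3.32²) = 8.325 in^2
For equal Q, v ∝ 1/A, so v_ret/v_ext = A_cap/A_ann.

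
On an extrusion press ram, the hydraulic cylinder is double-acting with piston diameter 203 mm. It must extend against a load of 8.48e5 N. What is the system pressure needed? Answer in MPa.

Cap-side area A_cap = π/4 × (203 mm)² = 32370 mm^2
P = F / A = 8.48e5 N / A

P ≈ 26.2 MPa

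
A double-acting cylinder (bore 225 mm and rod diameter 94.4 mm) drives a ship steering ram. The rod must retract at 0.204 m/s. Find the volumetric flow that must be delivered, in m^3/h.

Q ≈ 24.1 m^3/h

Rod-side annular area A_ann = π/4 × (225² − 94.4²) = 32760 mm^2
Q = A × v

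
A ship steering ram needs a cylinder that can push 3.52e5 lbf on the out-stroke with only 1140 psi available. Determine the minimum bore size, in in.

Extension force acts on the full piston face: F = P × (π/4)D².
D = √(4F / (πP)) = √(4 × 3.52e5 lbf / (π × 1140 psi))

D ≈ 19.8 in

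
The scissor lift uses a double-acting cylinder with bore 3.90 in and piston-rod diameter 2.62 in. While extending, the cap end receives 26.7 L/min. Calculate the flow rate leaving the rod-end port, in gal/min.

Q_out ≈ 3.87 gal/min

Cap-side area A_cap = π/4 × (3.90 in)² = 11.95 in^2
Rod-side annular area A_ann = π/4 × (3.90² − 2.62²) = 6.555 in^2
Piston speed v = Q_in/A_cap; rod-end outflow Q_out = v × A_ann = Q_in × A_ann/A_cap.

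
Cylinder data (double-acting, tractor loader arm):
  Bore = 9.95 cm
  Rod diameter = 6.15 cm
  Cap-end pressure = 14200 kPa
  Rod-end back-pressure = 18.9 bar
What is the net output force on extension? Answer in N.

F ≈ 1.01e5 N

Cap-side area A_cap = π/4 × (9.95 cm)² = 77.76 cm^2
Rod-side annular area A_ann = π/4 × (9.95² − 6.15²) = 48.05 cm^2
Net thrust = P_cap·A_cap − P_rod·A_ann = 1.104e5 N − 9082 N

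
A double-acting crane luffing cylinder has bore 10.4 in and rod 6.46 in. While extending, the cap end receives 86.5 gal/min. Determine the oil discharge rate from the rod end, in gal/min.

Cap-side area A_cap = π/4 × (10.4 in)² = 84.95 in^2
Rod-side annular area A_ann = π/4 × (10.4² − 6.46²) = 52.17 in^2
Piston speed v = Q_in/A_cap; rod-end outflow Q_out = v × A_ann = Q_in × A_ann/A_cap.

Q_out ≈ 53.1 gal/min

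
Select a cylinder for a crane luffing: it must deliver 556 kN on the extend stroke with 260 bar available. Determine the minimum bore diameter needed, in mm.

D ≈ 165 mm

Extension force acts on the full piston face: F = P × (π/4)D².
D = √(4F / (πP)) = √(4 × 556 kN / (π × 260 bar))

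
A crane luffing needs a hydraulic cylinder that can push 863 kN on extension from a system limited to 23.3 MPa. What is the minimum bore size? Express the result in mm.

Extension force acts on the full piston face: F = P × (π/4)D².
D = √(4F / (πP)) = √(4 × 863 kN / (π × 23.3 MPa))

D ≈ 217 mm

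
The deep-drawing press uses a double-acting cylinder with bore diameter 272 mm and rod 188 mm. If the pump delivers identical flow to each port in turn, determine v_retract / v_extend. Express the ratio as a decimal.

Cap-side area A_cap = π/4 × (272 mm)² = 58110 mm^2
Rod-side annular area A_ann = π/4 × (272² − 188²) = 30350 mm^2
For equal Q, v ∝ 1/A, so v_ret/v_ext = A_cap/A_ann.

v_ret/v_ext ≈ 1.91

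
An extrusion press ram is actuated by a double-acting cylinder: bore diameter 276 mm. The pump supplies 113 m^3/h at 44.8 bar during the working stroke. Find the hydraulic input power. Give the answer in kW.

W ≈ 141 kW

Hydraulic power = P × Q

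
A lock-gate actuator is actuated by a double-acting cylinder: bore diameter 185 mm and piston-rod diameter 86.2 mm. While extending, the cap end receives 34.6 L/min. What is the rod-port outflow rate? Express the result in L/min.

Q_out ≈ 27.1 L/min

Cap-side area A_cap = π/4 × (185 mm)² = 26880 mm^2
Rod-side annular area A_ann = π/4 × (185² − 86.2²) = 21040 mm^2
Piston speed v = Q_in/A_cap; rod-end outflow Q_out = v × A_ann = Q_in × A_ann/A_cap.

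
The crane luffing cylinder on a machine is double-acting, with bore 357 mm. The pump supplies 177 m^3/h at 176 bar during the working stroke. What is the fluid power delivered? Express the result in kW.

W ≈ 865 kW

Hydraulic power = P × Q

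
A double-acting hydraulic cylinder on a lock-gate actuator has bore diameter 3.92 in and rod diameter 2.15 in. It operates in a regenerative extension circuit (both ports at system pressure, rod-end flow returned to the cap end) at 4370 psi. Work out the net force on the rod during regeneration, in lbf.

With equal pressure on both faces, forces on the annular region cancel; the net push is pressure × rod cross-section.
Rod cross-section A_rod = π/4 × (2.15 in)² = 3.631 in^2
F = P × A_rod

F ≈ 15900 lbf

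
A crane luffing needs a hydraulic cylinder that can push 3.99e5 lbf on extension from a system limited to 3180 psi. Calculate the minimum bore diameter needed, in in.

D ≈ 12.6 in

Extension force acts on the full piston face: F = P × (π/4)D².
D = √(4F / (πP)) = √(4 × 3.99e5 lbf / (π × 3180 psi))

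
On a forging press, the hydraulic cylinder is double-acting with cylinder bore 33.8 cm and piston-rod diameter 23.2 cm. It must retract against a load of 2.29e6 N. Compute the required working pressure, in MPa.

P ≈ 48.3 MPa

Rod-side annular area A_ann = π/4 × (33.8² − 23.2²) = 474.5 cm^2
Retraction: pressure acts on the annular area.
P = F / A = 2.29e6 N / A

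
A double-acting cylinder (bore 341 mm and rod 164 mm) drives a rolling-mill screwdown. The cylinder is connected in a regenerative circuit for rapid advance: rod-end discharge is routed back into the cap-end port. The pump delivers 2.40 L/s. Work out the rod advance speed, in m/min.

In regeneration the rod-end outflow joins the pump flow into the cap end, so the net volume the pump must supply per unit advance equals the rod cross-section area.
Rod cross-section A_rod = π/4 × (164 mm)² = 21120 mm^2
v = Q_pump / A_rod

v ≈ 6.82 m/min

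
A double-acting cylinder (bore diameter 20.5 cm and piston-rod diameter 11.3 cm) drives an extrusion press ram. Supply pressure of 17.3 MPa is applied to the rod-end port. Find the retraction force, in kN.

F ≈ 398 kN

Rod-side annular area A_ann = π/4 × (20.5² − 11.3²) = 229.8 cm^2
On retraction the pressure acts on the annular area (bore minus rod).
F = P × A_ann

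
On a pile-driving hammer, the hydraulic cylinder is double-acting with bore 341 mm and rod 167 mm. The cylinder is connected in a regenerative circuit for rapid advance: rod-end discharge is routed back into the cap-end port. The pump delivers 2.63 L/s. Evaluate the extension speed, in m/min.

In regeneration the rod-end outflow joins the pump flow into the cap end, so the net volume the pump must supply per unit advance equals the rod cross-section area.
Rod cross-section A_rod = π/4 × (167 mm)² = 21900 mm^2
v = Q_pump / A_rod

v ≈ 7.20 m/min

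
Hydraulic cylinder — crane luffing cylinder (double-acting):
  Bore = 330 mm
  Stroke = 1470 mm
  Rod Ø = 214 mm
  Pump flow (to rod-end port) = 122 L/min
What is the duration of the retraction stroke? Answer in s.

t ≈ 35.8 s

Rod-side annular area A_ann = π/4 × (330² − 214²) = 49560 mm^2
Swept volume V = A × L; t = V / Q = A·L / Q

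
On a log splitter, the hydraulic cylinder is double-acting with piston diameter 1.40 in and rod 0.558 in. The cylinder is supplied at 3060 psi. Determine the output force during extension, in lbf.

F ≈ 4710 lbf

Cap-side area A_cap = π/4 × (1.40 in)² = 1.539 in^2
F = P × A_cap = 3060 psi × A_cap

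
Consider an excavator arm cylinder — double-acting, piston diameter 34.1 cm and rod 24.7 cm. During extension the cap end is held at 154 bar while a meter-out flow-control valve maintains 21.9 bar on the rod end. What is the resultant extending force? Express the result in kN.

F ≈ 1310 kN

Cap-side area A_cap = π/4 × (34.1 cm)² = 913.3 cm^2
Rod-side annular area A_ann = π/4 × (34.1² − 24.7²) = 434.1 cm^2
Net thrust = P_cap·A_cap − P_rod·A_ann = 1406 kN − 95.07 kN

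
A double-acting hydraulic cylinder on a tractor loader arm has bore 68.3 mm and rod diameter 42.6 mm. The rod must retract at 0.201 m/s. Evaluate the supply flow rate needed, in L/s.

Q ≈ 0.450 L/s

Rod-side annular area A_ann = π/4 × (68.3² − 42.6²) = 2238 mm^2
Q = A × v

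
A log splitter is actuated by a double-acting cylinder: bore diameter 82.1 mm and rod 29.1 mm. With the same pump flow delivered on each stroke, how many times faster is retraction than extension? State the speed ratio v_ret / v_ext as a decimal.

v_ret/v_ext ≈ 1.14

Cap-side area A_cap = π/4 × (82.1 mm)² = 5294 mm^2
Rod-side annular area A_ann = π/4 × (82.1² − 29.1²) = 4629 mm^2
For equal Q, v ∝ 1/A, so v_ret/v_ext = A_cap/A_ann.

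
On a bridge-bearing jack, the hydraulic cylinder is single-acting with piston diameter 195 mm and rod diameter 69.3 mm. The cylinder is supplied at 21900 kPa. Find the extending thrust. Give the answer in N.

F ≈ 6.54e5 N

Cap-side area A_cap = π/4 × (195 mm)² = 29860 mm^2
F = P × A_cap = 21900 kPa × A_cap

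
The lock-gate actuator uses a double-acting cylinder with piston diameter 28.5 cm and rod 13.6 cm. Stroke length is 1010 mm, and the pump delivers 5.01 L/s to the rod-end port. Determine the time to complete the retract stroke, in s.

Rod-side annular area A_ann = π/4 × (28.5² − 13.6²) = 492.7 cm^2
Swept volume V = A × L; t = V / Q = A·L / Q

t ≈ 9.93 s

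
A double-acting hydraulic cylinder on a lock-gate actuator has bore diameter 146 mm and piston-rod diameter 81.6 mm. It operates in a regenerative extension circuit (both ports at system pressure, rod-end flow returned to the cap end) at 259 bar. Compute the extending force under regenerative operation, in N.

With equal pressure on both faces, forces on the annular region cancel; the net push is pressure × rod cross-section.
Rod cross-section A_rod = π/4 × (81.6 mm)² = 5230 mm^2
F = P × A_rod

F ≈ 1.35e5 N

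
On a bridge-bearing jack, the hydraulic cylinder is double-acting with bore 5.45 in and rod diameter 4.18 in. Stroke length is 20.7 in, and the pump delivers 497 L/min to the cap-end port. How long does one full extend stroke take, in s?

Cap-side area A_cap = π/4 × (5.45 in)² = 23.33 in^2
Swept volume V = A × L; t = V / Q = A·L / Q

t ≈ 0.955 s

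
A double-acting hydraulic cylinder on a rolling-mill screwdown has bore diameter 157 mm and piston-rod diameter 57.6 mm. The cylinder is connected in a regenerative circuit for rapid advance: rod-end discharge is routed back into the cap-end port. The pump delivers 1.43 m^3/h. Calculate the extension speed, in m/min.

In regeneration the rod-end outflow joins the pump flow into the cap end, so the net volume the pump must supply per unit advance equals the rod cross-section area.
Rod cross-section A_rod = π/4 × (57.6 mm)² = 2606 mm^2
v = Q_pump / A_rod

v ≈ 9.15 m/min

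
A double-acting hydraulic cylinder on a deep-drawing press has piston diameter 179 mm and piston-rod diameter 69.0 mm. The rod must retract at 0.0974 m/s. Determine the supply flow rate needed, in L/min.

Q ≈ 125 L/min

Rod-side annular area A_ann = π/4 × (179² − 69.0²) = 21430 mm^2
Q = A × v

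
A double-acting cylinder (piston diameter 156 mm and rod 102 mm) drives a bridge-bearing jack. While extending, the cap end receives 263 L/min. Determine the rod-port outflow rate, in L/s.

Cap-side area A_cap = π/4 × (156 mm)² = 19110 mm^2
Rod-side annular area A_ann = π/4 × (156² − 102²) = 10940 mm^2
Piston speed v = Q_in/A_cap; rod-end outflow Q_out = v × A_ann = Q_in × A_ann/A_cap.

Q_out ≈ 2.51 L/s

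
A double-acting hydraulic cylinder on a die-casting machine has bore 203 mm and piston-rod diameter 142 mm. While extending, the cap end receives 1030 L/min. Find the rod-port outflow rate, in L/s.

Cap-side area A_cap = π/4 × (203 mm)² = 32370 mm^2
Rod-side annular area A_ann = π/4 × (203² − 142²) = 16530 mm^2
Piston speed v = Q_in/A_cap; rod-end outflow Q_out = v × A_ann = Q_in × A_ann/A_cap.

Q_out ≈ 8.77 L/s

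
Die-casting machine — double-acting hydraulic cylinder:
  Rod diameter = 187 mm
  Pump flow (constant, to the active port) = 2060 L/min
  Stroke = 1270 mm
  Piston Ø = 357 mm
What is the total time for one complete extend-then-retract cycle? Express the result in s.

Cap-side area A_cap = π/4 × (357 mm)² = 1.001e5 mm^2
Rod-side annular area A_ann = π/4 × (357² − 187²) = 72630 mm^2
t_ext = A_cap·L/Q = 3.703 s
t_ret = A_ann·L/Q = 2.687 s
t_cycle = t_ext + t_ret

t ≈ 6.39 s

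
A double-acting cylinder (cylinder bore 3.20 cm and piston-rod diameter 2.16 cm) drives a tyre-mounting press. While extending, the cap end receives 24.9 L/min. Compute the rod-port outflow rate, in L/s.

Q_out ≈ 0.226 L/s

Cap-side area A_cap = π/4 × (3.20 cm)² = 8.042 cm^2
Rod-side annular area A_ann = π/4 × (3.20² − 2.16²) = 4.378 cm^2
Piston speed v = Q_in/A_cap; rod-end outflow Q_out = v × A_ann = Q_in × A_ann/A_cap.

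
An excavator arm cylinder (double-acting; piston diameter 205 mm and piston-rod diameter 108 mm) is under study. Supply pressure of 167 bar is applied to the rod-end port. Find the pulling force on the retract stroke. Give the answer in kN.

Rod-side annular area A_ann = π/4 × (205² − 108²) = 23850 mm^2
On retraction the pressure acts on the annular area (bore minus rod).
F = P × A_ann

F ≈ 398 kN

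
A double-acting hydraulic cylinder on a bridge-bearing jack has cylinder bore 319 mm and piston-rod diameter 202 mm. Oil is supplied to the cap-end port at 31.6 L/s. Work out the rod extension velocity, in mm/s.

Cap-side area A_cap = π/4 × (319 mm)² = 79920 mm^2
v = Q / A

v ≈ 395 mm/s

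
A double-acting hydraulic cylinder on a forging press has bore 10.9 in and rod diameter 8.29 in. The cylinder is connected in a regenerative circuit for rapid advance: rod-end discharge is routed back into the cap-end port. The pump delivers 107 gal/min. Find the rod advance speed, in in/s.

v ≈ 7.63 in/s

In regeneration the rod-end outflow joins the pump flow into the cap end, so the net volume the pump must supply per unit advance equals the rod cross-section area.
Rod cross-section A_rod = π/4 × (8.29 in)² = 53.98 in^2
v = Q_pump / A_rod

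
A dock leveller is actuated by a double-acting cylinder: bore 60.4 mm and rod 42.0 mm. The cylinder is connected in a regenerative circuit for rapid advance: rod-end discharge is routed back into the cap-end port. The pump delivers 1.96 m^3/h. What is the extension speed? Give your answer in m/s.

In regeneration the rod-end outflow joins the pump flow into the cap end, so the net volume the pump must supply per unit advance equals the rod cross-section area.
Rod cross-section A_rod = π/4 × (42.0 mm)² = 1385 mm^2
v = Q_pump / A_rod

v ≈ 0.393 m/s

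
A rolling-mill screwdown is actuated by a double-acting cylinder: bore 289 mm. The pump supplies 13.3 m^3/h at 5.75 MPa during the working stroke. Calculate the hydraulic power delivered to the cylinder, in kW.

W ≈ 21.2 kW

Hydraulic power = P × Q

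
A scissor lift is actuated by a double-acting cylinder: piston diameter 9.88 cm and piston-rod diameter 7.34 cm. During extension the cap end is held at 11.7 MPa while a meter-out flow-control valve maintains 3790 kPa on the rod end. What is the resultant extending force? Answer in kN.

F ≈ 76.7 kN

Cap-side area A_cap = π/4 × (9.88 cm)² = 76.67 cm^2
Rod-side annular area A_ann = π/4 × (9.88² − 7.34²) = 34.35 cm^2
Net thrust = P_cap·A_cap − P_rod·A_ann = 89.70 kN − 13.02 kN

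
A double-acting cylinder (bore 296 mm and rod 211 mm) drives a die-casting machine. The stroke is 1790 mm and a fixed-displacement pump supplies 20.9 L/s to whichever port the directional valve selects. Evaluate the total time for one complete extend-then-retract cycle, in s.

t ≈ 8.79 s

Cap-side area A_cap = π/4 × (296 mm)² = 68810 mm^2
Rod-side annular area A_ann = π/4 × (296² − 211²) = 33850 mm^2
t_ext = A_cap·L/Q = 5.894 s
t_ret = A_ann·L/Q = 2.899 s
t_cycle = t_ext + t_ret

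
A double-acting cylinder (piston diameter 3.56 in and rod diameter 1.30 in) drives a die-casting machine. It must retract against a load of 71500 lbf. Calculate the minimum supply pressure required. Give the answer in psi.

Rod-side annular area A_ann = π/4 × (3.56² − 1.30²) = 8.626 in^2
Retraction: pressure acts on the annular area.
P = F / A = 71500 lbf / A

P ≈ 8290 psi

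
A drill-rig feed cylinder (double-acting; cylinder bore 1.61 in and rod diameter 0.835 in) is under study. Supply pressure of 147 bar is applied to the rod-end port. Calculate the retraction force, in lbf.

F ≈ 3170 lbf

Rod-side annular area A_ann = π/4 × (1.61² − 0.835²) = 1.488 in^2
On retraction the pressure acts on the annular area (bore minus rod).
F = P × A_ann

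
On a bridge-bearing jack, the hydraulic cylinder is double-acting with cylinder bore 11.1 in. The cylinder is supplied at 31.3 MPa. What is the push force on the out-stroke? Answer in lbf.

F ≈ 4.39e5 lbf

Cap-side area A_cap = π/4 × (11.1 in)² = 96.77 in^2
F = P × A_cap = 31.3 MPa × A_cap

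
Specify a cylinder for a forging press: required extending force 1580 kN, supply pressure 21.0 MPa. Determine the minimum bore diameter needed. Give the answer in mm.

Extension force acts on the full piston face: F = P × (π/4)D².
D = √(4F / (πP)) = √(4 × 1580 kN / (π × 21.0 MPa))

D ≈ 310 mm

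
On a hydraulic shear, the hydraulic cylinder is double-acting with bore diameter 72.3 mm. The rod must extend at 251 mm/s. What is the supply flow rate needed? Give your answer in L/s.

Cap-side area A_cap = π/4 × (72.3 mm)² = 4106 mm^2
Q = A × v

Q ≈ 1.03 L/s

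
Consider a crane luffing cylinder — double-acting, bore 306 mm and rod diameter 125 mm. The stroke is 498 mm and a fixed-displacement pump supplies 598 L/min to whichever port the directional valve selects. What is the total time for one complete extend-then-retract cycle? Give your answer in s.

Cap-side area A_cap = π/4 × (306 mm)² = 73540 mm^2
Rod-side annular area A_ann = π/4 × (306² − 125²) = 61270 mm^2
t_ext = A_cap·L/Q = 3.675 s
t_ret = A_ann·L/Q = 3.061 s
t_cycle = t_ext + t_ret

t ≈ 6.74 s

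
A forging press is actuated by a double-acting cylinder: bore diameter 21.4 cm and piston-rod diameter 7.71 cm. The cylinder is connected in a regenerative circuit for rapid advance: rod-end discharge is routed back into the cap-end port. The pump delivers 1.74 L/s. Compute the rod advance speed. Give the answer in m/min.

v ≈ 22.4 m/min

In regeneration the rod-end outflow joins the pump flow into the cap end, so the net volume the pump must supply per unit advance equals the rod cross-section area.
Rod cross-section A_rod = π/4 × (7.71 cm)² = 46.69 cm^2
v = Q_pump / A_rod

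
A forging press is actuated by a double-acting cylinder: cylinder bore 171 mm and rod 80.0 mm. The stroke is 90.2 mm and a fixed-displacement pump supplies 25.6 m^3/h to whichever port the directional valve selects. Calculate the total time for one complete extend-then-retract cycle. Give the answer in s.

Cap-side area A_cap = π/4 × (171 mm)² = 22970 mm^2
Rod-side annular area A_ann = π/4 × (171² − 80.0²) = 17940 mm^2
t_ext = A_cap·L/Q = 0.2913 s
t_ret = A_ann·L/Q = 0.2275 s
t_cycle = t_ext + t_ret

t ≈ 0.519 s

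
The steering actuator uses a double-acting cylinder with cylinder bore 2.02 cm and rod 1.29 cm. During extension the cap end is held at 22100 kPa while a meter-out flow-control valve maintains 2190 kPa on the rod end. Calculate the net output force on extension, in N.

Cap-side area A_cap = π/4 × (2.02 cm)² = 3.205 cm^2
Rod-side annular area A_ann = π/4 × (2.02² − 1.29²) = 1.898 cm^2
Net thrust = P_cap·A_cap − P_rod·A_ann = 7082 N − 415.6 N

F ≈ 6670 N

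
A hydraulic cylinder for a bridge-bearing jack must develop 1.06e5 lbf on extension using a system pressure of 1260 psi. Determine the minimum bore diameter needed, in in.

D ≈ 10.3 in

Extension force acts on the full piston face: F = P × (π/4)D².
D = √(4F / (πP)) = √(4 × 1.06e5 lbf / (π × 1260 psi))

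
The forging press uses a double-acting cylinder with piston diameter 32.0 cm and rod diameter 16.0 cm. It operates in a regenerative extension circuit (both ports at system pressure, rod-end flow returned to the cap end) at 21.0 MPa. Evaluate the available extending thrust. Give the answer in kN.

With equal pressure on both faces, forces on the annular region cancel; the net push is pressure × rod cross-section.
Rod cross-section A_rod = π/4 × (16.0 cm)² = 201.1 cm^2
F = P × A_rod

F ≈ 422 kN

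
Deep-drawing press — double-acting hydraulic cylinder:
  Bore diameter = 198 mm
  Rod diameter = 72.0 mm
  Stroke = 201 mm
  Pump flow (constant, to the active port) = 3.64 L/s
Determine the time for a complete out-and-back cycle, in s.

t ≈ 3.18 s

Cap-side area A_cap = π/4 × (198 mm)² = 30790 mm^2
Rod-side annular area A_ann = π/4 × (198² − 72.0²) = 26720 mm^2
t_ext = A_cap·L/Q = 1.700 s
t_ret = A_ann·L/Q = 1.475 s
t_cycle = t_ext + t_ret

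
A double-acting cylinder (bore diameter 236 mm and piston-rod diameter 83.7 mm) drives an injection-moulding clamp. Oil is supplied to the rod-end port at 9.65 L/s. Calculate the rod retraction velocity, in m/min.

v ≈ 15.1 m/min

Rod-side annular area A_ann = π/4 × (236² − 83.7²) = 38240 mm^2
Flow into the rod-end port fills the annular volume.
v = Q / A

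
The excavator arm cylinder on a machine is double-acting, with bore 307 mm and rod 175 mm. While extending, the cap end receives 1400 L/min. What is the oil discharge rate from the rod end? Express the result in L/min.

Cap-side area A_cap = π/4 × (307 mm)² = 74020 mm^2
Rod-side annular area A_ann = π/4 × (307² − 175²) = 49970 mm^2
Piston speed v = Q_in/A_cap; rod-end outflow Q_out = v × A_ann = Q_in × A_ann/A_cap.

Q_out ≈ 945 L/min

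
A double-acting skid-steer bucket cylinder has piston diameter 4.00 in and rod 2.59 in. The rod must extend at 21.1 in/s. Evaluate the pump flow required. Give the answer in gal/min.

Q ≈ 68.9 gal/min

Cap-side area A_cap = π/4 × (4.00 in)² = 12.57 in^2
Q = A × v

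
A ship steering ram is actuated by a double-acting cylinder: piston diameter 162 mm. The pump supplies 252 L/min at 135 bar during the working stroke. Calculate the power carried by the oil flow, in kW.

W ≈ 56.7 kW

Hydraulic power = P × Q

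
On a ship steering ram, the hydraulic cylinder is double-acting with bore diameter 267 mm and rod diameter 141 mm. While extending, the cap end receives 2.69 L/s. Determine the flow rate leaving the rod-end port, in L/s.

Cap-side area A_cap = π/4 × (267 mm)² = 55990 mm^2
Rod-side annular area A_ann = π/4 × (267² − 141²) = 40380 mm^2
Piston speed v = Q_in/A_cap; rod-end outflow Q_out = v × A_ann = Q_in × A_ann/A_cap.

Q_out ≈ 1.94 L/s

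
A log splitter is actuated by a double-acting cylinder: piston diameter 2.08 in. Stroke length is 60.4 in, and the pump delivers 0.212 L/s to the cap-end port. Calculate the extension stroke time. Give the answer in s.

t ≈ 15.9 s

Cap-side area A_cap = π/4 × (2.08 in)² = 3.398 in^2
Swept volume V = A × L; t = V / Q = A·L / Q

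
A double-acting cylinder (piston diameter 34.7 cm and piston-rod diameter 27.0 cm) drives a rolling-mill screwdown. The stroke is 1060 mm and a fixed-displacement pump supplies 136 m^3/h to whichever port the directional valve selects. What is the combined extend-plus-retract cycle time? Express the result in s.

t ≈ 3.70 s

Cap-side area A_cap = π/4 × (34.7 cm)² = 945.7 cm^2
Rod-side annular area A_ann = π/4 × (34.7² − 27.0²) = 373.1 cm^2
t_ext = A_cap·L/Q = 2.653 s
t_ret = A_ann·L/Q = 1.047 s
t_cycle = t_ext + t_ret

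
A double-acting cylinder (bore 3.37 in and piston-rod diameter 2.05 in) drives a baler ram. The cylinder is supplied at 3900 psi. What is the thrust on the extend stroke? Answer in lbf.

F ≈ 34800 lbf

Cap-side area A_cap = π/4 × (3.37 in)² = 8.920 in^2
F = P × A_cap = 3900 psi × A_cap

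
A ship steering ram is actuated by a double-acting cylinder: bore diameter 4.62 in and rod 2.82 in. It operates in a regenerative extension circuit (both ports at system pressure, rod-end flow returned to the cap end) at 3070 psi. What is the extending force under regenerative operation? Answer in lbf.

F ≈ 19200 lbf

With equal pressure on both faces, forces on the annular region cancel; the net push is pressure × rod cross-section.
Rod cross-section A_rod = π/4 × (2.82 in)² = 6.246 in^2
F = P × A_rod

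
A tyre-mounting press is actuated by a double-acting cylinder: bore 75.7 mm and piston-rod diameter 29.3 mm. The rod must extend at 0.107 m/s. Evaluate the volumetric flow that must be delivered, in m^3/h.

Q ≈ 1.73 m^3/h

Cap-side area A_cap = π/4 × (75.7 mm)² = 4501 mm^2
Q = A × v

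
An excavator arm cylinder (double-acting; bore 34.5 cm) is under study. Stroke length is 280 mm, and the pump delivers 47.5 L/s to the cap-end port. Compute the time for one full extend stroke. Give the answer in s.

Cap-side area A_cap = π/4 × (34.5 cm)² = 934.8 cm^2
Swept volume V = A × L; t = V / Q = A·L / Q

t ≈ 0.551 s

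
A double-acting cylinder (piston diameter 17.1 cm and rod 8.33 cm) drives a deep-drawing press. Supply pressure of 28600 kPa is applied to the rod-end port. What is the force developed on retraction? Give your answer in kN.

Rod-side annular area A_ann = π/4 × (17.1² − 8.33²) = 175.2 cm^2
On retraction the pressure acts on the annular area (bore minus rod).
F = P × A_ann

F ≈ 501 kN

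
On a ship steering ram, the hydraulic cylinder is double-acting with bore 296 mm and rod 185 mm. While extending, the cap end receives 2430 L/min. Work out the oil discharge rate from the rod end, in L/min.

Q_out ≈ 1480 L/min

Cap-side area A_cap = π/4 × (296 mm)² = 68810 mm^2
Rod-side annular area A_ann = π/4 × (296² − 185²) = 41930 mm^2
Piston speed v = Q_in/A_cap; rod-end outflow Q_out = v × A_ann = Q_in × A_ann/A_cap.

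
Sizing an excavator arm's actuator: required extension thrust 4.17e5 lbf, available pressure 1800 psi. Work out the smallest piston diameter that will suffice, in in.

D ≈ 17.2 in

Extension force acts on the full piston face: F = P × (π/4)D².
D = √(4F / (πP)) = √(4 × 4.17e5 lbf / (π × 1800 psi))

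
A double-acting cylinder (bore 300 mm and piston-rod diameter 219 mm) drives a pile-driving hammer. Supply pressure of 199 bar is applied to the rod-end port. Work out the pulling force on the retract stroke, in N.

F ≈ 6.57e5 N

Rod-side annular area A_ann = π/4 × (300² − 219²) = 33020 mm^2
On retraction the pressure acts on the annular area (bore minus rod).
F = P × A_ann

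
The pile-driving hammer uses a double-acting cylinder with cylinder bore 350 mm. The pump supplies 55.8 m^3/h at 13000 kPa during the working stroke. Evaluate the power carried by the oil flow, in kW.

Hydraulic power = P × Q

W ≈ 202 kW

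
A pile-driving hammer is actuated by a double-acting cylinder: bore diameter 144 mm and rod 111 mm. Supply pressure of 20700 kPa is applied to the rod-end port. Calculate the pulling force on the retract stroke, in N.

Rod-side annular area A_ann = π/4 × (144² − 111²) = 6609 mm^2
On retraction the pressure acts on the annular area (bore minus rod).
F = P × A_ann

F ≈ 1.37e5 N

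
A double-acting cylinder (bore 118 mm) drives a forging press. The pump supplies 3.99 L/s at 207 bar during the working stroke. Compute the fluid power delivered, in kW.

W ≈ 82.6 kW

Hydraulic power = P × Q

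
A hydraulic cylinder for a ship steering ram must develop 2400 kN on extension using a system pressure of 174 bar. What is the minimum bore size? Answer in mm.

Extension force acts on the full piston face: F = P × (π/4)D².
D = √(4F / (πP)) = √(4 × 2400 kN / (π × 174 bar))

D ≈ 419 mm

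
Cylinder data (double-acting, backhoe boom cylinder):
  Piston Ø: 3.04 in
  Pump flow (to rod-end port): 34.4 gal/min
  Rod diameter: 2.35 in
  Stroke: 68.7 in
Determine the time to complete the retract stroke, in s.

t ≈ 1.52 s

Rod-side annular area A_ann = π/4 × (3.04² − 2.35²) = 2.921 in^2
Swept volume V = A × L; t = V / Q = A·L / Q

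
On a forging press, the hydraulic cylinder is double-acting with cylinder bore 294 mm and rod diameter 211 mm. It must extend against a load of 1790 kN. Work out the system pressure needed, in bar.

P ≈ 264 bar

Cap-side area A_cap = π/4 × (294 mm)² = 67890 mm^2
P = F / A = 1790 kN / A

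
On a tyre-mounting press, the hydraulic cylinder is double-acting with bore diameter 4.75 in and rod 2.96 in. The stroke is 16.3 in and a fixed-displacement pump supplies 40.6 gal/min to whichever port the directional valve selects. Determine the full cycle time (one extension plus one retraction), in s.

t ≈ 2.98 s

Cap-side area A_cap = π/4 × (4.75 in)² = 17.72 in^2
Rod-side annular area A_ann = π/4 × (4.75² − 2.96²) = 10.84 in^2
t_ext = A_cap·L/Q = 1.848 s
t_ret = A_ann·L/Q = 1.130 s
t_cycle = t_ext + t_ret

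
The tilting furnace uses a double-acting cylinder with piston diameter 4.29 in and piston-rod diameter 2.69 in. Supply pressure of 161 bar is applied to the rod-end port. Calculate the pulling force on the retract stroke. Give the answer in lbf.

Rod-side annular area A_ann = π/4 × (4.29² − 2.69²) = 8.771 in^2
On retraction the pressure acts on the annular area (bore minus rod).
F = P × A_ann

F ≈ 20500 lbf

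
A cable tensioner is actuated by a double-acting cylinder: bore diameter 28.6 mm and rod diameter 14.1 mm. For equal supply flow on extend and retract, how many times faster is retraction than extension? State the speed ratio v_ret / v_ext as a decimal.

Cap-side area A_cap = π/4 × (28.6 mm)² = 642.4 mm^2
Rod-side annular area A_ann = π/4 × (28.6² − 14.1²) = 486.3 mm^2
For equal Q, v ∝ 1/A, so v_ret/v_ext = A_cap/A_ann.

v_ret/v_ext ≈ 1.32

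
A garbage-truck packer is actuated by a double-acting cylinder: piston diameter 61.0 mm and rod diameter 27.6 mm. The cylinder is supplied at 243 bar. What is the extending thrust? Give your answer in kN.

F ≈ 71.0 kN

Cap-side area A_cap = π/4 × (61.0 mm)² = 2922 mm^2
F = P × A_cap = 243 bar × A_cap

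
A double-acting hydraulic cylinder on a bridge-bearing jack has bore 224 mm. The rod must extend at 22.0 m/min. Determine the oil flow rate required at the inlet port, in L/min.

Q ≈ 867 L/min

Cap-side area A_cap = π/4 × (224 mm)² = 39410 mm^2
Q = A × v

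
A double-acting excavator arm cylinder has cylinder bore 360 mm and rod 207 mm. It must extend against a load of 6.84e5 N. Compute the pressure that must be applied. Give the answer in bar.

Cap-side area A_cap = π/4 × (360 mm)² = 1.018e5 mm^2
P = F / A = 6.84e5 N / A

P ≈ 67.2 bar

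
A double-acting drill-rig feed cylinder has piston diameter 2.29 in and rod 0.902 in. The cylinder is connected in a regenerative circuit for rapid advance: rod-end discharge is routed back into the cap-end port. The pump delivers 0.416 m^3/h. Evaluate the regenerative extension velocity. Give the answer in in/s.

In regeneration the rod-end outflow joins the pump flow into the cap end, so the net volume the pump must supply per unit advance equals the rod cross-section area.
Rod cross-section A_rod = π/4 × (0.902 in)² = 0.6390 in^2
v = Q_pump / A_rod

v ≈ 11.0 in/s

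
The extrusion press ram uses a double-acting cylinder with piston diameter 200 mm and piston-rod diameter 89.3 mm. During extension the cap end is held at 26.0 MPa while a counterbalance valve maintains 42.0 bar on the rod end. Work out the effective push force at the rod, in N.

F ≈ 7.11e5 N

Cap-side area A_cap = π/4 × (200 mm)² = 31420 mm^2
Rod-side annular area A_ann = π/4 × (200² − 89.3²) = 25150 mm^2
Net thrust = P_cap·A_cap − P_rod·A_ann = 8.168e5 N − 1.056e5 N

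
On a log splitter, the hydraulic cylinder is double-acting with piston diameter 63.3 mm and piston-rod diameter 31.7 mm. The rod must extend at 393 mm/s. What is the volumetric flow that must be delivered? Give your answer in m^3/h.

Q ≈ 4.45 m^3/h

Cap-side area A_cap = π/4 × (63.3 mm)² = 3147 mm^2
Q = A × v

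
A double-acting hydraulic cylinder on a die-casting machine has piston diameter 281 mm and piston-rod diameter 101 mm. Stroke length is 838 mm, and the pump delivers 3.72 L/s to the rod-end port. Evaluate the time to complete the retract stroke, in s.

Rod-side annular area A_ann = π/4 × (281² − 101²) = 54000 mm^2
Swept volume V = A × L; t = V / Q = A·L / Q

t ≈ 12.2 s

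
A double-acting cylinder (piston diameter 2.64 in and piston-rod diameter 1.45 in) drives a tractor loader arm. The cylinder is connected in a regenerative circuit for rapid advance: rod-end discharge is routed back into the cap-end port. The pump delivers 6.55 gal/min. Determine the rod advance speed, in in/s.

In regeneration the rod-end outflow joins the pump flow into the cap end, so the net volume the pump must supply per unit advance equals the rod cross-section area.
Rod cross-section A_rod = π/4 × (1.45 in)² = 1.651 in^2
v = Q_pump / A_rod

v ≈ 15.3 in/s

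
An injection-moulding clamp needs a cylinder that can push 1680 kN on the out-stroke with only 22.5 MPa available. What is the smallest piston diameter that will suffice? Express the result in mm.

D ≈ 308 mm

Extension force acts on the full piston face: F = P × (π/4)D².
D = √(4F / (πP)) = √(4 × 1680 kN / (π × 22.5 MPa))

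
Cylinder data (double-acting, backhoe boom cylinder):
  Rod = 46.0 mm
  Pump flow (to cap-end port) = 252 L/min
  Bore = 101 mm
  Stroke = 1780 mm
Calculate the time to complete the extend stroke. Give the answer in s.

Cap-side area A_cap = π/4 × (101 mm)² = 8012 mm^2
Swept volume V = A × L; t = V / Q = A·L / Q

t ≈ 3.40 s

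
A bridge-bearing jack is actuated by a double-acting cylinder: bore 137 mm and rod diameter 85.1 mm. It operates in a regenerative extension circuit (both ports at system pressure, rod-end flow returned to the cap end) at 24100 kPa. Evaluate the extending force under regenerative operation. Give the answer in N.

With equal pressure on both faces, forces on the annular region cancel; the net push is pressure × rod cross-section.
Rod cross-section A_rod = π/4 × (85.1 mm)² = 5688 mm^2
F = P × A_rod

F ≈ 1.37e5 N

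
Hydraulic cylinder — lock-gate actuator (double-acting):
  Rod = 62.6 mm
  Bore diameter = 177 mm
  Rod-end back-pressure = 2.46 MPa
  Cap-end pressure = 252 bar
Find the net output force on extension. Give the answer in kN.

Cap-side area A_cap = π/4 × (177 mm)² = 24610 mm^2
Rod-side annular area A_ann = π/4 × (177² − 62.6²) = 21530 mm^2
Net thrust = P_cap·A_cap − P_rod·A_ann = 620.1 kN − 52.96 kN

F ≈ 567 kN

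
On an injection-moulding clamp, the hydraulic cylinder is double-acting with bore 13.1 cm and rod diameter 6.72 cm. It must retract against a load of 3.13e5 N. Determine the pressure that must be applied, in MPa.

P ≈ 31.5 MPa

Rod-side annular area A_ann = π/4 × (13.1² − 6.72²) = 99.31 cm^2
Retraction: pressure acts on the annular area.
P = F / A = 3.13e5 N / A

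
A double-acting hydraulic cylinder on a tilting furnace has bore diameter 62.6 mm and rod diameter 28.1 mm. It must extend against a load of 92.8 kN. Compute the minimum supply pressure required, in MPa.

Cap-side area A_cap = π/4 × (62.6 mm)² = 3078 mm^2
P = F / A = 92.8 kN / A

P ≈ 30.2 MPa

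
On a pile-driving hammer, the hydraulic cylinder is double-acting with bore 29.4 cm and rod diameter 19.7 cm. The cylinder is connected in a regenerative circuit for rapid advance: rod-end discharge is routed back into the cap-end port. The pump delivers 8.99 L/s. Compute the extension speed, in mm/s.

v ≈ 295 mm/s

In regeneration the rod-end outflow joins the pump flow into the cap end, so the net volume the pump must supply per unit advance equals the rod cross-section area.
Rod cross-section A_rod = π/4 × (19.7 cm)² = 304.8 cm^2
v = Q_pump / A_rod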